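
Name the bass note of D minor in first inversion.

F

In first inversion the third is lowest. For D minor (D–F–A) that is F.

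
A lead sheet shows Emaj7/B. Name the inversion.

Emaj7/B means E major seventh with B in the bass. B is the fifth of E major seventh (E–G#–B–D#), so this is second inversion.

second inversion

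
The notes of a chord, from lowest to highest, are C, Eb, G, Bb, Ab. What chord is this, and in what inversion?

Ab major ninth, first inversion

The distinct note names are C, Eb, G, Bb, Ab. Stacked in thirds they read Ab–C–Eb–G–Bb, which is a major ninth chord on Ab.
C is the third of Ab major ninth; third in the bass means first inversion.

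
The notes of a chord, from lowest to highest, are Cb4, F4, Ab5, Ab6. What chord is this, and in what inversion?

F diminished, second inversion

Reducing to letter names: Cb, F, Ab. These stack in thirds as F–Ab–Cb — an F diminished triad.
With the fifth (Cb) in the bass, the chord is in second inversion (figured bass 6/4).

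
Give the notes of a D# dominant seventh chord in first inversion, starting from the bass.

F##, A#, C#, D#

The chord tones are D#–F##–A#–C#. With the third (F##) lowest for first inversion: F##, A#, C#, D#.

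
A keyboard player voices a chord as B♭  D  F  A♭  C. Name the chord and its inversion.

The pitch classes Bb, D, F, Ab, C arrange in thirds as Bb–D–F–Ab–C: a Bb dominant ninth chord.
The lowest note is Bb, the root of the chord, so this is root position.

Bb dominant ninth, root position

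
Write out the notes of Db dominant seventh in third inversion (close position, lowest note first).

The chord tones are Db–F–Ab–Cb. With the seventh (Cb) lowest for third inversion: Cb, Db, F, Ab.

Cb, Db, F, Ab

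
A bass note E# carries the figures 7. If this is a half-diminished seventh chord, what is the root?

The figures 7 mean the root of the chord is in the bass. If E# is the root of a half-diminished seventh chord, the root is E# (chord tones E#–G#–B–D#).

E#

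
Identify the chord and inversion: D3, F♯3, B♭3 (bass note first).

The distinct note names are D, F#, Bb. Stacked in thirds they read Bb–D–F#, which is an augmented triad on Bb.
D is the third of Bb augmented; third in the bass means first inversion (figured bass 6).

Bb augmented, first inversion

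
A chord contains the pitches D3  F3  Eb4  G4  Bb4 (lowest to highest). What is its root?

D, F, Eb, G, Bb are the tones of an Eb major ninth chord (Eb–G–Bb–D–F), making Eb the root.

Eb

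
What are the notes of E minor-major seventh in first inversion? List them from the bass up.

G, B, D#, E

E minor-major seventh is E–G–B–D#. First inversion puts the third (G) in the bass, with the remaining tones above: G, B, D#, E.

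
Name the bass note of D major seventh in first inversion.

F#

In first inversion the third is lowest. For D major seventh (D–F#–A–C#) that is F#.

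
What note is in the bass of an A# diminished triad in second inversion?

A# diminished is A#–C#–E. Second inversion places the fifth in the bass: E.

E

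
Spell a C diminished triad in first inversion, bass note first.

Spelling C diminished: C–Eb–Gb. In first inversion the third is bass, giving Eb, Gb, C from the bottom.

Eb, Gb, C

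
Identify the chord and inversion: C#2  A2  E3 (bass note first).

The distinct note names are C#, A, E. Stacked in thirds they read A–C#–E, which is a major triad on A.
The lowest note is C#, the third of the chord, so this is first inversion (figured bass 6).

A major, first inversion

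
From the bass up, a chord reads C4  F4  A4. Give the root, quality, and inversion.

F major, second inversion

Reducing to letter names: C, F, A. These stack in thirds as F–A–C — an F major triad.
With the fifth (C) in the bass, the chord is in second inversion (figured bass 6/4).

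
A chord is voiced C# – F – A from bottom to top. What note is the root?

F

C#, F, A are the tones of an F augmented triad (F–A–C#), making F the root.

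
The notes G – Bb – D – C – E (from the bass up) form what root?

C

G, Bb, D, C, E are the tones of a C dominant ninth chord (C–E–G–Bb–D), making C the root.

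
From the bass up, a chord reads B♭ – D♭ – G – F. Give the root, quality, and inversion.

G half-diminished seventh, first inversion

The distinct note names are Bb, Db, G, F. Stacked in thirds they read G–Bb–Db–F, which is a half-diminished seventh chord on G.
Bb is the third of G half-diminished seventh; third in the bass means first inversion (figured bass 6/5).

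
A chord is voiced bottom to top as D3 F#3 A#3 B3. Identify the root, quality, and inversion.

B minor-major seventh, first inversion

The pitch classes D, F#, A#, B arrange in thirds as B–D–F#–A#: a B minor-major seventh chord.
With the third (D) in the bass, the chord is in first inversion (figured bass 6/5).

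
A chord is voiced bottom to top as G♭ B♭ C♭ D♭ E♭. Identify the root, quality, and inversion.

Cb major ninth, second inversion

The distinct note names are Gb, Bb, Cb, Db, Eb. Stacked in thirds they read Cb–Eb–Gb–Bb–Db, which is a major ninth chord on Cb.
Gb is the fifth of Cb major ninth; fifth in the bass means second inversion.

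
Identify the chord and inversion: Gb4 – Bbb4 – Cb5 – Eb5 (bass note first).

Reducing to letter names: Gb, Bbb, Cb, Eb. These stack in thirds as Cb–Eb–Gb–Bbb — a Cb dominant seventh chord.
The lowest note is Gb, the fifth of the chord, so this is second inversion (figured bass 4/3).

Cb dominant seventh, second inversion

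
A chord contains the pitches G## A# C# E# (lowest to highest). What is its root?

G##, A#, C#, E# are the tones of an A# minor-major seventh chord (A#–C#–E#–G##), making A# the root.

A#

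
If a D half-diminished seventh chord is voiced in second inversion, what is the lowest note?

The fifth of D half-diminished seventh (D–F–Ab–C) is Ab; that is the bass in second inversion.

Ab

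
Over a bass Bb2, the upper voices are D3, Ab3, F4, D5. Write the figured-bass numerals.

7

The notes Bb, D, Ab, F stack in thirds as Bb–D–F–Ab — a Bb dominant seventh chord. The bass Bb is the root, so this is root position: figured 7.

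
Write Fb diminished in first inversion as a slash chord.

First inversion of Fb diminished has the third (Abb) in the bass. As a slash chord: Fbdim/Abb.

Fbdim/Abb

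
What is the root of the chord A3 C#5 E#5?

The distinct letter names are A, C#, E#. Arranged as a stack of thirds they read A–C#–E#, so A is the root (an A augmented triad).

A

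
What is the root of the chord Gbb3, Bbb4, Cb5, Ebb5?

The distinct letter names are Gbb, Bbb, Cb, Ebb. Arranged as a stack of thirds they read Cb–Ebb–Gbb–Bbb, so Cb is the root (a Cb half-diminished seventh chord).

Cb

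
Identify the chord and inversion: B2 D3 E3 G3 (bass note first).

The distinct note names are B, D, E, G. Stacked in thirds they read E–G–B–D, which is a minor seventh chord on E.
B is the fifth of E minor seventh; fifth in the bass means second inversion (figured bass 4/3).

E minor seventh, second inversion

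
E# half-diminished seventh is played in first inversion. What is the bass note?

G#

The third of E# half-diminished seventh (E#–G#–B–D#) is G#; that is the bass in first inversion.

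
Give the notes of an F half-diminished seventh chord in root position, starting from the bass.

F half-diminished seventh is F–Ab–Cb–Eb. Root position puts the root (F) in the bass, with the remaining tones above: F, Ab, Cb, Eb.

F, Ab, Cb, Eb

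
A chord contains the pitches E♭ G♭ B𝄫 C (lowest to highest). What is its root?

C

Eb, Gb, Bbb, C are the tones of a C diminished seventh chord (C–Eb–Gb–Bbb), making C the root.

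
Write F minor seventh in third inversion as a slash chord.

Third inversion of F minor seventh has the seventh (Eb) in the bass. As a slash chord: Fm7/Eb.

Fm7/Eb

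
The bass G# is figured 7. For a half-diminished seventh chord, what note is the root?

The figures 7 mean the root of the chord is in the bass. If G# is the root of a half-diminished seventh chord, the root is G# (chord tones G#–B–D–F#).

G#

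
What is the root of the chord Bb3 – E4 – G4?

E

Reordering Bb, E, G into stacked thirds gives E–G–Bb; the bottom of that stack, E, is the root.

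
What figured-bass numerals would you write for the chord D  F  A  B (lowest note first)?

The notes D, F, A, B stack in thirds as B–D–F–A — a B half-diminished seventh chord. The bass D is the third, so this is first inversion: figured 6/5.

6/5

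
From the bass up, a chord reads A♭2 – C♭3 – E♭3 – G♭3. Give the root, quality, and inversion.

Ab minor seventh, root position

Reducing to letter names: Ab, Cb, Eb, Gb. These stack in thirds as Ab–Cb–Eb–Gb — an Ab minor seventh chord.
The lowest note is Ab, the root of the chord, so this is root position (figured bass 7).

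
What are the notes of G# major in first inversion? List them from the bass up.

The chord tones are G#–B#–D#. With the third (B#) lowest for first inversion: B#, D#, G#.

B#, D#, G#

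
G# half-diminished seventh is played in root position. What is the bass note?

G# half-diminished seventh is G#–B–D–F#. Root position places the root in the bass: G#.

G#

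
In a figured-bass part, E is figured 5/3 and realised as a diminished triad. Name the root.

The figures 5/3 mean the root of the chord is in the bass. If E is the root of a diminished triad, the root is E (chord tones E–G–Bb).

E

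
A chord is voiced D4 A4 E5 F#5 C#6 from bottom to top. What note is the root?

D

The distinct letter names are D, A, E, F#, C#. Arranged as a stack of thirds they read D–F#–A–C#–E, so D is the root (a D major ninth chord).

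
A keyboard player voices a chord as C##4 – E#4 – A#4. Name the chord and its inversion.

A# major, first inversion

The distinct note names are C##, E#, A#. Stacked in thirds they read A#–C##–E#, which is a major triad on A#.
With the third (C##) in the bass, the chord is in first inversion (figured bass 6).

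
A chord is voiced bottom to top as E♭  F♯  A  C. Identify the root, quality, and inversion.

The distinct note names are Eb, F#, A, C. Stacked in thirds they read F#–A–C–Eb, which is a diminished seventh chord on F#.
Eb is the seventh of F# diminished seventh; seventh in the bass means third inversion (figured bass 4/2).

F# diminished seventh, third inversion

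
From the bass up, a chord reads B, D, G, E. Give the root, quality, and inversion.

E minor seventh, second inversion

Reducing to letter names: B, D, G, E. These stack in thirds as E–G–B–D — an E minor seventh chord.
With the fifth (B) in the bass, the chord is in second inversion (figured bass 4/3).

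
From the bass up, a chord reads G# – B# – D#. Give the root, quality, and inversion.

Reducing to letter names: G#, B#, D#. These stack in thirds as G#–B#–D# — a G# major triad.
The lowest note is G#, the root of the chord, so this is root position (figured bass 5/3).

G# major, root position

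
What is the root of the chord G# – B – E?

The distinct letter names are G#, B, E. Arranged as a stack of thirds they read E–G#–B, so E is the root (an E major triad).

E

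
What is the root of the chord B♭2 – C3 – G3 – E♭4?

C

The distinct letter names are Bb, C, G, Eb. Arranged as a stack of thirds they read C–Eb–G–Bb, so C is the root (a C minor seventh chord).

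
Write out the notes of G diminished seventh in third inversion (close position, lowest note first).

The chord tones are G–Bb–Db–Fb. With the seventh (Fb) lowest for third inversion: Fb, G, Bb, Db.

Fb, G, Bb, Db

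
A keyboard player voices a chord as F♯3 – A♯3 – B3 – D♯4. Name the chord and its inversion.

The pitch classes F#, A#, B, D# arrange in thirds as B–D#–F#–A#: a B major seventh chord.
With the fifth (F#) in the bass, the chord is in second inversion (figured bass 4/3).

B major seventh, second inversion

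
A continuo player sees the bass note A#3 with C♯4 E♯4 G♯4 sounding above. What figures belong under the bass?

7

The notes A#, C#, E#, G# stack in thirds as A#–C#–E#–G# — an A# minor seventh chord. The bass A# is the root, so this is root position: figured 7.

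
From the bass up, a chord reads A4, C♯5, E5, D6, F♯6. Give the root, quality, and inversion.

Reducing to letter names: A, C#, E, D, F#. These stack in thirds as D–F#–A–C#–E — a D major ninth chord.
With the fifth (A) in the bass, the chord is in second inversion.

D major ninth, second inversion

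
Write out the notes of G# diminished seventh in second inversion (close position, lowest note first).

G# diminished seventh is G#–B–D–F. Second inversion puts the fifth (D) in the bass, with the remaining tones above: D, F, G#, B.

D, F, G#, B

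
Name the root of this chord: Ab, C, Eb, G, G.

Ab

The distinct letter names are Ab, C, Eb, G. Arranged as a stack of thirds they read Ab–C–Eb–G, so Ab is the root (an Ab major seventh chord).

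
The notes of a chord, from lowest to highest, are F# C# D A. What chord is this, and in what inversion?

Reducing to letter names: F#, C#, D, A. These stack in thirds as D–F#–A–C# — a D major seventh chord.
F# is the third of D major seventh; third in the bass means first inversion (figured bass 6/5).

D major seventh, first inversion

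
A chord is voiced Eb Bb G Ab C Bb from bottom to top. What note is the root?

Eb, Bb, G, Ab, C are the tones of an Ab major ninth chord (Ab–C–Eb–G–Bb), making Ab the root.

Ab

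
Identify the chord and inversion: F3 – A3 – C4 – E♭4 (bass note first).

Reducing to letter names: F, A, C, Eb. These stack in thirds as F–A–C–Eb — an F dominant seventh chord.
The lowest note is F, the root of the chord, so this is root position (figured bass 7).

F dominant seventh, root position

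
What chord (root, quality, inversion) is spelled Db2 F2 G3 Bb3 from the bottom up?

The distinct note names are Db, F, G, Bb. Stacked in thirds they read G–Bb–Db–F, which is a half-diminished seventh chord on G.
The lowest note is Db, the fifth of the chord, so this is second inversion (figured bass 4/3).

G half-diminished seventh, second inversion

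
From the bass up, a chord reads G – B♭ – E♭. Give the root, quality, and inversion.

Reducing to letter names: G, Bb, Eb. These stack in thirds as Eb–G–Bb — an Eb major triad.
G is the third of Eb major; third in the bass means first inversion (figured bass 6).

Eb major, first inversion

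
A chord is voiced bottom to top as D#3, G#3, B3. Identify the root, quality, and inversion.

The distinct note names are D#, G#, B. Stacked in thirds they read G#–B–D#, which is a minor triad on G#.
With the fifth (D#) in the bass, the chord is in second inversion (figured bass 6/4).

G# minor, second inversion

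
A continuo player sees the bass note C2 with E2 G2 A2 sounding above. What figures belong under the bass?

6/5

The notes C, E, G, A stack in thirds as A–C–E–G — an A minor seventh chord. The bass C is the third, so this is first inversion: figured 6/5.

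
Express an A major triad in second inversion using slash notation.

Second inversion of A major has the fifth (E) in the bass. As a slash chord: A/E.

A/E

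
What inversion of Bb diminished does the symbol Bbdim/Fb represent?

Bbdim/Fb means Bb diminished with Fb in the bass. Fb is the fifth of Bb diminished (Bb–Db–Fb), so this is second inversion.

second inversion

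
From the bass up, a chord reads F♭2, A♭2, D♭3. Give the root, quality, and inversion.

Db minor, first inversion

Reducing to letter names: Fb, Ab, Db. These stack in thirds as Db–Fb–Ab — a Db minor triad.
Fb is the third of Db minor; third in the bass means first inversion (figured bass 6).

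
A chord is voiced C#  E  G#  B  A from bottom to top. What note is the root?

A

The distinct letter names are C#, E, G#, B, A. Arranged as a stack of thirds they read A–C#–E–G#–B, so A is the root (an A major ninth chord).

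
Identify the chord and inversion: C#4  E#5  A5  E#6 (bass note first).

The pitch classes C#, E#, A arrange in thirds as A–C#–E#: an A augmented triad.
C# is the third of A augmented; third in the bass means first inversion (figured bass 6).

A augmented, first inversion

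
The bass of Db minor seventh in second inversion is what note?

Ab

Db minor seventh is Db–Fb–Ab–Cb. Second inversion places the fifth in the bass: Ab.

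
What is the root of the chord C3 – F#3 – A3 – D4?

D

Reordering C, F#, A, D into stacked thirds gives D–F#–A–C; the bottom of that stack, D, is the root.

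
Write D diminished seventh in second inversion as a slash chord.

Ddim7/Ab

Second inversion of D diminished seventh has the fifth (Ab) in the bass. As a slash chord: Ddim7/Ab.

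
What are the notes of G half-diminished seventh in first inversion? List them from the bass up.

Bb, Db, F, G

Spelling G half-diminished seventh: G–Bb–Db–F. In first inversion the third is bass, giving Bb, Db, F, G from the bottom.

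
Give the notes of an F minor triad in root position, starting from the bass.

Spelling F minor: F–Ab–C. In root position the root is bass, giving F, Ab, C from the bottom.

F, Ab, C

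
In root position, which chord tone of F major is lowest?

The root of F major (F–A–C) is F; that is the bass in root position.

F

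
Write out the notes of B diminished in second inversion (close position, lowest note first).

The chord tones are B–D–F. With the fifth (F) lowest for second inversion: F, B, D.

F, B, D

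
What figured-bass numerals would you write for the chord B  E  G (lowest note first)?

The notes B, E, G stack in thirds as E–G–B — an E minor triad. The bass B is the fifth, so this is second inversion: figured 6/4.

6/4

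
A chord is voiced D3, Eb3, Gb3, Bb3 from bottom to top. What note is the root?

D, Eb, Gb, Bb are the tones of an Eb minor-major seventh chord (Eb–Gb–Bb–D), making Eb the root.

Eb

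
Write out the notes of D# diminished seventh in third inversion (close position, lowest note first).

Spelling D# diminished seventh: D#–F#–A–C. In third inversion the seventh is bass, giving C, D#, F#, A from the bottom.

C, D#, F#, A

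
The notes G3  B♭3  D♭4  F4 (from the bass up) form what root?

The distinct letter names are G, Bb, Db, F. Arranged as a stack of thirds they read G–Bb–Db–F, so G is the root (a G half-diminished seventh chord).

G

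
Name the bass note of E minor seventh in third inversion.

In third inversion the seventh is lowest. For E minor seventh (E–G–B–D) that is D.

D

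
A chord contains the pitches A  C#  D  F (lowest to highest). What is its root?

Reordering A, C#, D, F into stacked thirds gives D–F–A–C#; the bottom of that stack, D, is the root.

D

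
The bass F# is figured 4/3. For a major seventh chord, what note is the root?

The figures 4/3 mean the fifth of the chord is in the bass. If F# is the fifth of a major seventh chord, the root is B (chord tones B–D#–F#–A#).

B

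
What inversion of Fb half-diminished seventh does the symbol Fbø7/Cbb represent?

second inversion

Fbø7/Cbb means Fb half-diminished seventh with Cbb in the bass. Cbb is the fifth of Fb half-diminished seventh (Fb–Abb–Cbb–Ebb), so this is second inversion.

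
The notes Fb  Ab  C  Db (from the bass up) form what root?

Fb, Ab, C, Db are the tones of a Db minor-major seventh chord (Db–Fb–Ab–C), making Db the root.

Db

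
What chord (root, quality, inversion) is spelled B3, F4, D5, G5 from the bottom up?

Reducing to letter names: B, F, D, G. These stack in thirds as G–B–D–F — a G dominant seventh chord.
B is the third of G dominant seventh; third in the bass means first inversion (figured bass 6/5).

G dominant seventh, first inversion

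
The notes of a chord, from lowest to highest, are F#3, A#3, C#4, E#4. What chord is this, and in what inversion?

The distinct note names are F#, A#, C#, E#. Stacked in thirds they read F#–A#–C#–E#, which is a major seventh chord on F#.
The lowest note is F#, the root of the chord, so this is root position (figured bass 7).

F# major seventh, root position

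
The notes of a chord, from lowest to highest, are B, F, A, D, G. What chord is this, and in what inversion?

G dominant ninth, first inversion

The pitch classes B, F, A, D, G arrange in thirds as G–B–D–F–A: a G dominant ninth chord.
The lowest note is B, the third of the chord, so this is first inversion.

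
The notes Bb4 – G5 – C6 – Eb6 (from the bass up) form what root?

C

Bb, G, C, Eb are the tones of a C minor seventh chord (C–Eb–G–Bb), making C the root.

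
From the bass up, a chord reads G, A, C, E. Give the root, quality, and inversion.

A minor seventh, third inversion

Reducing to letter names: G, A, C, E. These stack in thirds as A–C–E–G — an A minor seventh chord.
G is the seventh of A minor seventh; seventh in the bass means third inversion (figured bass 4/2).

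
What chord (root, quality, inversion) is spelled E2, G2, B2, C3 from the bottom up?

The pitch classes E, G, B, C arrange in thirds as C–E–G–B: a C major seventh chord.
The lowest note is E, the third of the chord, so this is first inversion (figured bass 6/5).

C major seventh, first inversion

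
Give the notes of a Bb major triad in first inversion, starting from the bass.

D, F, Bb

Bb major is Bb–D–F. First inversion puts the third (D) in the bass, with the remaining tones above: D, F, Bb.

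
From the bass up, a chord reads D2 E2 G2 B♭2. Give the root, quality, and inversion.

E half-diminished seventh, third inversion

The pitch classes D, E, G, Bb arrange in thirds as E–G–Bb–D: an E half-diminished seventh chord.
D is the seventh of E half-diminished seventh; seventh in the bass means third inversion (figured bass 4/2).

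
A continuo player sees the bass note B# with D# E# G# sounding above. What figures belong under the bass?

4/3

The notes B#, D#, E#, G# stack in thirds as E#–G#–B#–D# — an E# minor seventh chord. The bass B# is the fifth, so this is second inversion: figured 4/3.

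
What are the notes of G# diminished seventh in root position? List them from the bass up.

G#, B, D, F

Spelling G# diminished seventh: G#–B–D–F. In root position the root is bass, giving G#, B, D, F from the bottom.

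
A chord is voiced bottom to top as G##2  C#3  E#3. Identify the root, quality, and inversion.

C# augmented, second inversion

The distinct note names are G##, C#, E#. Stacked in thirds they read C#–E#–G##, which is an augmented triad on C#.
The lowest note is G##, the fifth of the chord, so this is second inversion (figured bass 6/4).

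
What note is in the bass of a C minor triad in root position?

In root position the root is lowest. For C minor (C–Eb–G) that is C.

C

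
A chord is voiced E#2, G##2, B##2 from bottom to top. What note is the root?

E#

Reordering E#, G##, B## into stacked thirds gives E#–G##–B##; the bottom of that stack, E#, is the root.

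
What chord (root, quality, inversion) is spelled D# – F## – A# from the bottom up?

D# major, root position

The distinct note names are D#, F##, A#. Stacked in thirds they read D#–F##–A#, which is a major triad on D#.
The lowest note is D#, the root of the chord, so this is root position (figured bass 5/3).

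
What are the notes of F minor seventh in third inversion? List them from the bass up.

Eb, F, Ab, C

F minor seventh is F–Ab–C–Eb. Third inversion puts the seventh (Eb) in the bass, with the remaining tones above: Eb, F, Ab, C.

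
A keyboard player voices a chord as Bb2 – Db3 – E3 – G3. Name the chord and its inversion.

Reducing to letter names: Bb, Db, E, G. These stack in thirds as E–G–Bb–Db — an E diminished seventh chord.
The lowest note is Bb, the fifth of the chord, so this is second inversion (figured bass 4/3).

E diminished seventh, second inversion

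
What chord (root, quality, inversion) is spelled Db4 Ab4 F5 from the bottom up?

The distinct note names are Db, Ab, F. Stacked in thirds they read Db–F–Ab, which is a major triad on Db.
Db is the root of Db major; root in the bass means root position (figured bass 5/3).

Db major, root position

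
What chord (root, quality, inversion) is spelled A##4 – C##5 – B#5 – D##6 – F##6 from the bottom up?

The pitch classes A##, C##, B#, D##, F## arrange in thirds as B#–D##–F##–A##–C##: a B# major ninth chord.
With the seventh (A##) in the bass, the chord is in third inversion.

B# major ninth, third inversion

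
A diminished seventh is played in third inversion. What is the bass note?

Gb

The seventh of A diminished seventh (A–C–Eb–Gb) is Gb; that is the bass in third inversion.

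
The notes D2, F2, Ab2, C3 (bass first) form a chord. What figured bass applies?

The notes D, F, Ab, C stack in thirds as D–F–Ab–C — a D half-diminished seventh chord. The bass D is the root, so this is root position: figured 7.

7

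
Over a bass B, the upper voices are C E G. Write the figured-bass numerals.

The notes B, C, E, G stack in thirds as C–E–G–B — a C major seventh chord. The bass B is the seventh, so this is third inversion: figured 4/2.

4/2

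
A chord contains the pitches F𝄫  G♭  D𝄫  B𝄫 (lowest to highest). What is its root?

Reordering Fbb, Gb, Dbb, Bbb into stacked thirds gives Gb–Bbb–Dbb–Fbb; the bottom of that stack, Gb, is the root.

Gb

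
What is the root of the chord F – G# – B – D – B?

F, G#, B, D are the tones of a G# diminished seventh chord (G#–B–D–F), making G# the root.

G#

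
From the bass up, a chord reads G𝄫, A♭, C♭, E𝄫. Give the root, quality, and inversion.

Reducing to letter names: Gbb, Ab, Cb, Ebb. These stack in thirds as Ab–Cb–Ebb–Gbb — an Ab diminished seventh chord.
The lowest note is Gbb, the seventh of the chord, so this is third inversion (figured bass 4/2).

Ab diminished seventh, third inversion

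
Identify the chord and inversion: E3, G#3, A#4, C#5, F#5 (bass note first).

F# dominant ninth, third inversion

The distinct note names are E, G#, A#, C#, F#. Stacked in thirds they read F#–A#–C#–E–G#, which is a dominant ninth chord on F#.
E is the seventh of F# dominant ninth; seventh in the bass means third inversion.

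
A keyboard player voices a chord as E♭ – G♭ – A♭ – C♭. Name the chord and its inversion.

The distinct note names are Eb, Gb, Ab, Cb. Stacked in thirds they read Ab–Cb–Eb–Gb, which is a minor seventh chord on Ab.
The lowest note is Eb, the fifth of the chord, so this is second inversion (figured bass 4/3).

Ab minor seventh, second inversion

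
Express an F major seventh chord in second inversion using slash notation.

Second inversion of F major seventh has the fifth (C) in the bass. As a slash chord: Fmaj7/C.

Fmaj7/C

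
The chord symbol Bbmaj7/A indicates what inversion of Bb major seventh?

Bbmaj7/A means Bb major seventh with A in the bass. A is the seventh of Bb major seventh (Bb–D–F–A), so this is third inversion.

third inversion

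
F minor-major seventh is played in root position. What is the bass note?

The root of F minor-major seventh (F–Ab–C–E) is F; that is the bass in root position.

F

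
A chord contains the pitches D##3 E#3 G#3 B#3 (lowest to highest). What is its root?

E#

D##, E#, G#, B# are the tones of an E# minor-major seventh chord (E#–G#–B#–D##), making E# the root.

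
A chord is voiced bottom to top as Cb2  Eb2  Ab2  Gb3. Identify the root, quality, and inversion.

Ab minor seventh, first inversion

The distinct note names are Cb, Eb, Ab, Gb. Stacked in thirds they read Ab–Cb–Eb–Gb, which is a minor seventh chord on Ab.
Cb is the third of Ab minor seventh; third in the bass means first inversion (figured bass 6/5).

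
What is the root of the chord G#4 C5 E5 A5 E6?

A

The distinct letter names are G#, C, E, A. Arranged as a stack of thirds they read A–C–E–G#, so A is the root (an A minor-major seventh chord).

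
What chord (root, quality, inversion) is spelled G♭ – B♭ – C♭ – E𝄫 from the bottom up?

Cb minor-major seventh, second inversion

Reducing to letter names: Gb, Bb, Cb, Ebb. These stack in thirds as Cb–Ebb–Gb–Bb — a Cb minor-major seventh chord.
The lowest note is Gb, the fifth of the chord, so this is second inversion (figured bass 4/3).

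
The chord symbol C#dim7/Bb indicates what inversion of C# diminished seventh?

C#dim7/Bb means C# diminished seventh with Bb in the bass. Bb is the seventh of C# diminished seventh (C#–E–G–Bb), so this is third inversion.

third inversion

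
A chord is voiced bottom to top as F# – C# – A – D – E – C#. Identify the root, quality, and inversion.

D major ninth, first inversion

The pitch classes F#, C#, A, D, E arrange in thirds as D–F#–A–C#–E: a D major ninth chord.
With the third (F#) in the bass, the chord is in first inversion.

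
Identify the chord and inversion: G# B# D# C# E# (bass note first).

Reducing to letter names: G#, B#, D#, C#, E#. These stack in thirds as C#–E#–G#–B#–D# — a C# major ninth chord.
G# is the fifth of C# major ninth; fifth in the bass means second inversion.

C# major ninth, second inversion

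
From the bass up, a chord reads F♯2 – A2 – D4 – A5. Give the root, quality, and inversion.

D major, first inversion

The pitch classes F#, A, D arrange in thirds as D–F#–A: a D major triad.
F# is the third of D major; third in the bass means first inversion (figured bass 6).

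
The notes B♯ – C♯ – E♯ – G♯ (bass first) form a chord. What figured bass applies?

4/2

The notes B#, C#, E#, G# stack in thirds as C#–E#–G#–B# — a C# major seventh chord. The bass B# is the seventh, so this is third inversion: figured 4/2.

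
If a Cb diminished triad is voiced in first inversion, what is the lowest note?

In first inversion the third is lowest. For Cb diminished (Cb–Ebb–Gbb) that is Ebb.

Ebb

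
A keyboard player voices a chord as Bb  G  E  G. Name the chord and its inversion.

E diminished, second inversion

The distinct note names are Bb, G, E. Stacked in thirds they read E–G–Bb, which is a diminished triad on E.
The lowest note is Bb, the fifth of the chord, so this is second inversion (figured bass 6/4).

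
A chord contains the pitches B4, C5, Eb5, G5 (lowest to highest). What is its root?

B, C, Eb, G are the tones of a C minor-major seventh chord (C–Eb–G–B), making C the root.

C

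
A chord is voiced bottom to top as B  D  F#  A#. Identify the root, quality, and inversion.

B minor-major seventh, root position

The distinct note names are B, D, F#, A#. Stacked in thirds they read B–D–F#–A#, which is a minor-major seventh chord on B.
With the root (B) in the bass, the chord is in root position (figured bass 7).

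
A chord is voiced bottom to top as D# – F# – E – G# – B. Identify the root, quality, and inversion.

E major ninth, third inversion

Reducing to letter names: D#, F#, E, G#, B. These stack in thirds as E–G#–B–D#–F# — an E major ninth chord.
The lowest note is D#, the seventh of the chord, so this is third inversion.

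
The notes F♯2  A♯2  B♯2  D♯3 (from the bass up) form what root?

B#

Reordering F#, A#, B#, D# into stacked thirds gives B#–D#–F#–A#; the bottom of that stack, B#, is the root.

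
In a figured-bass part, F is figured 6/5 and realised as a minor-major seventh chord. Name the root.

The figures 6/5 mean the third of the chord is in the bass. If F is the third of a minor-major seventh chord, the root is D (chord tones D–F–A–C#).

D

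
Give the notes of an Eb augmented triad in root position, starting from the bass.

Spelling Eb augmented: Eb–G–B. In root position the root is bass, giving Eb, G, B from the bottom.

Eb, G, B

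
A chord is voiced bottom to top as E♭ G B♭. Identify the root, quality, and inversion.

Reducing to letter names: Eb, G, Bb. These stack in thirds as Eb–G–Bb — an Eb major triad.
With the root (Eb) in the bass, the chord is in root position (figured bass 5/3).

Eb major, root position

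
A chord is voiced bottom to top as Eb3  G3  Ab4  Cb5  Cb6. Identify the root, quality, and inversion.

Ab minor-major seventh, second inversion

The pitch classes Eb, G, Ab, Cb arrange in thirds as Ab–Cb–Eb–G: an Ab minor-major seventh chord.
With the fifth (Eb) in the bass, the chord is in second inversion (figured bass 4/3).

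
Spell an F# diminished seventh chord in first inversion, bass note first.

Spelling F# diminished seventh: F#–A–C–Eb. In first inversion the third is bass, giving A, C, Eb, F# from the bottom.

A, C, Eb, F#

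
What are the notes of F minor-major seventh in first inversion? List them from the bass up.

Ab, C, E, F

Spelling F minor-major seventh: F–Ab–C–E. In first inversion the third is bass, giving Ab, C, E, F from the bottom.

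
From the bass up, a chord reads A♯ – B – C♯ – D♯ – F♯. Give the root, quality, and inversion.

The distinct note names are A#, B, C#, D#, F#. Stacked in thirds they read B–D#–F#–A#–C#, which is a major ninth chord on B.
With the seventh (A#) in the bass, the chord is in third inversion.

B major ninth, third inversion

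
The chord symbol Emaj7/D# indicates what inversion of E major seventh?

Emaj7/D# means E major seventh with D# in the bass. D# is the seventh of E major seventh (E–G#–B–D#), so this is third inversion.

third inversion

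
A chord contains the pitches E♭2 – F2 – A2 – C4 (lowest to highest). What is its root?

F

The distinct letter names are Eb, F, A, C. Arranged as a stack of thirds they read F–A–C–Eb, so F is the root (an F dominant seventh chord).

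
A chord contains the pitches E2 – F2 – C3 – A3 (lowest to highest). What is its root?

F

Reordering E, F, C, A into stacked thirds gives F–A–C–E; the bottom of that stack, F, is the root.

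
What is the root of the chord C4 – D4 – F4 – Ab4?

Reordering C, D, F, Ab into stacked thirds gives D–F–Ab–C; the bottom of that stack, D, is the root.

D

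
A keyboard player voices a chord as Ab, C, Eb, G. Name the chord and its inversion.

Ab major seventh, root position

The distinct note names are Ab, C, Eb, G. Stacked in thirds they read Ab–C–Eb–G, which is a major seventh chord on Ab.
With the root (Ab) in the bass, the chord is in root position (figured bass 7).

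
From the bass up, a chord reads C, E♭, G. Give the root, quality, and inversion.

C minor, root position

Reducing to letter names: C, Eb, G. These stack in thirds as C–Eb–G — a C minor triad.
C is the root of C minor; root in the bass means root position (figured bass 5/3).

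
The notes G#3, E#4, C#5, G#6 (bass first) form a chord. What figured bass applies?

6/4

The notes G#, E#, C# stack in thirds as C#–E#–G# — a C# major triad. The bass G# is the fifth, so this is second inversion: figured 6/4.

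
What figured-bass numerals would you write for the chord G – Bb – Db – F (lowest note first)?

The notes G, Bb, Db, F stack in thirds as G–Bb–Db–F — a G half-diminished seventh chord. The bass G is the root, so this is root position: figured 7.

7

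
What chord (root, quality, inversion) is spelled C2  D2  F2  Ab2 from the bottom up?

The distinct note names are C, D, F, Ab. Stacked in thirds they read D–F–Ab–C, which is a half-diminished seventh chord on D.
With the seventh (C) in the bass, the chord is in third inversion (figured bass 4/2).

D half-diminished seventh, third inversion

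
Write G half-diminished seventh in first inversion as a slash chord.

First inversion of G half-diminished seventh has the third (Bb) in the bass. As a slash chord: Gø7/Bb.

Gø7/Bb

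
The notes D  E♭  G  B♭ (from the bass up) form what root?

Eb

Reordering D, Eb, G, Bb into stacked thirds gives Eb–G–Bb–D; the bottom of that stack, Eb, is the root.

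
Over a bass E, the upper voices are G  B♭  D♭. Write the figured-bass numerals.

The notes E, G, Bb, Db stack in thirds as E–G–Bb–Db — an E diminished seventh chord. The bass E is the root, so this is root position: figured 7.

7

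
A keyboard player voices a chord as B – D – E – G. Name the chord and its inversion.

The pitch classes B, D, E, G arrange in thirds as E–G–B–D: an E minor seventh chord.
With the fifth (B) in the bass, the chord is in second inversion (figured bass 4/3).

E minor seventh, second inversion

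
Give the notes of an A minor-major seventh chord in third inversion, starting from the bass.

Spelling A minor-major seventh: A–C–E–G#. In third inversion the seventh is bass, giving G#, A, C, E from the bottom.

G#, A, C, E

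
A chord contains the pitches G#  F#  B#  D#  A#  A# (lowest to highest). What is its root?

G#

G#, F#, B#, D#, A# are the tones of a G# dominant ninth chord (G#–B#–D#–F#–A#), making G# the root.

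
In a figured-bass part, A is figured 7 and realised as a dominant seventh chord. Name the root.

The figures 7 mean the root of the chord is in the bass. If A is the root of a dominant seventh chord, the root is A (chord tones A–C#–E–G).

A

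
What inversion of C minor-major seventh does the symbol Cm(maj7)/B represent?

Cm(maj7)/B means C minor-major seventh with B in the bass. B is the seventh of C minor-major seventh (C–Eb–G–B), so this is third inversion.

third inversion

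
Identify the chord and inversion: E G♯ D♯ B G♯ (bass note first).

The distinct note names are E, G#, D#, B. Stacked in thirds they read E–G#–B–D#, which is a major seventh chord on E.
With the root (E) in the bass, the chord is in root position (figured bass 7).

E major seventh, root position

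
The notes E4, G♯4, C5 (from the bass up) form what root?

Reordering E, G#, C into stacked thirds gives C–E–G#; the bottom of that stack, C, is the root.

C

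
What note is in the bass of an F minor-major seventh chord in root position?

F

F minor-major seventh is F–Ab–C–E. Root position places the root in the bass: F.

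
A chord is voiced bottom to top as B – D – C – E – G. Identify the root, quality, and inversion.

C major ninth, third inversion

The distinct note names are B, D, C, E, G. Stacked in thirds they read C–E–G–B–D, which is a major ninth chord on C.
B is the seventh of C major ninth; seventh in the bass means third inversion.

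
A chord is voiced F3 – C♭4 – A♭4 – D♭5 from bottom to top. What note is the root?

F, Cb, Ab, Db are the tones of a Db dominant seventh chord (Db–F–Ab–Cb), making Db the root.

Db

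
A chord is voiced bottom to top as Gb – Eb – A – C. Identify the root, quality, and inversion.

Reducing to letter names: Gb, Eb, A, C. These stack in thirds as A–C–Eb–Gb — an A diminished seventh chord.
With the seventh (Gb) in the bass, the chord is in third inversion (figured bass 4/2).

A diminished seventh, third inversion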